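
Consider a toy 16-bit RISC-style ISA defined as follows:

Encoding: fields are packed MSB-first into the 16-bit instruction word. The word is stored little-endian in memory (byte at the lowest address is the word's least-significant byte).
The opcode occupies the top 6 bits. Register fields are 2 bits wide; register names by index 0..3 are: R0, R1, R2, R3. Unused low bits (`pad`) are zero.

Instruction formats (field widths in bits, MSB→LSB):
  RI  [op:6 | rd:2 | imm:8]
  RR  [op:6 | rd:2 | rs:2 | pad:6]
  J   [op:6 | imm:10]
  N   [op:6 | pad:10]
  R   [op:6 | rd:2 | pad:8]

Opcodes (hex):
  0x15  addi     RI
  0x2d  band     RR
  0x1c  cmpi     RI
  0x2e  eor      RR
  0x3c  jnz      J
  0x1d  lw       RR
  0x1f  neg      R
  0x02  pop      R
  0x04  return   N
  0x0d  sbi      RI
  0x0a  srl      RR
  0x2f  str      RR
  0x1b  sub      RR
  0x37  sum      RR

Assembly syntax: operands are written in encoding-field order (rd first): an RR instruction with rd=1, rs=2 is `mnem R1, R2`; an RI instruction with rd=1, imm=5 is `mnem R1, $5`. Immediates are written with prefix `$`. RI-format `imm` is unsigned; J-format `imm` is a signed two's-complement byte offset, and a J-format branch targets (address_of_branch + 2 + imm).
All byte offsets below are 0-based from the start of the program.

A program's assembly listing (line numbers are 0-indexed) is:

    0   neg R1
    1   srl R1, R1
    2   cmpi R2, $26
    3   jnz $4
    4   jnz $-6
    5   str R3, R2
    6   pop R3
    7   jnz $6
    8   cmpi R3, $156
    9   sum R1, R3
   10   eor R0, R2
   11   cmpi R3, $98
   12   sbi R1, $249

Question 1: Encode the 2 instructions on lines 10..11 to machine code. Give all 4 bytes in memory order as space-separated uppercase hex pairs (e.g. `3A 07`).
80 B8 62 73

10. eor fields op=0x2e:6|rd=0:2|rs=2:2|pad=0:6 → word b880h → 80 b8
11. cmpi fields op=0x1c:6|rd=3:2|imm=98:8 → word 7362h → 62 73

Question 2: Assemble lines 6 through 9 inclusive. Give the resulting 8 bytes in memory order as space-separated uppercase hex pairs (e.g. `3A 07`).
L6: pop op=0x2:6|rd=3:2|pad=0:8 ⇒ 0x0b00 ⇒ little 00 0b
L7: jnz op=0x3c:6|imm=6:10 ⇒ 0xf006 ⇒ little 06 f0
L8: cmpi op=0x1c:6|rd=3:2|imm=156:8 ⇒ 0x739c ⇒ little 9c 73
L9: sum op=0x37:6|rd=1:2|rs=3:2|pad=0:6 ⇒ 0xddc0 ⇒ little c0 dd

00 0B 06 F0 9C 73 C0 DD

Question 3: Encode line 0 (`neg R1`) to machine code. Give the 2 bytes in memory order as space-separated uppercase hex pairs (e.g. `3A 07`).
L0: neg op=0x1f:6|rd=1:2|pad=0:8 ⇒ 0x7d00 ⇒ little 00 7d

00 7D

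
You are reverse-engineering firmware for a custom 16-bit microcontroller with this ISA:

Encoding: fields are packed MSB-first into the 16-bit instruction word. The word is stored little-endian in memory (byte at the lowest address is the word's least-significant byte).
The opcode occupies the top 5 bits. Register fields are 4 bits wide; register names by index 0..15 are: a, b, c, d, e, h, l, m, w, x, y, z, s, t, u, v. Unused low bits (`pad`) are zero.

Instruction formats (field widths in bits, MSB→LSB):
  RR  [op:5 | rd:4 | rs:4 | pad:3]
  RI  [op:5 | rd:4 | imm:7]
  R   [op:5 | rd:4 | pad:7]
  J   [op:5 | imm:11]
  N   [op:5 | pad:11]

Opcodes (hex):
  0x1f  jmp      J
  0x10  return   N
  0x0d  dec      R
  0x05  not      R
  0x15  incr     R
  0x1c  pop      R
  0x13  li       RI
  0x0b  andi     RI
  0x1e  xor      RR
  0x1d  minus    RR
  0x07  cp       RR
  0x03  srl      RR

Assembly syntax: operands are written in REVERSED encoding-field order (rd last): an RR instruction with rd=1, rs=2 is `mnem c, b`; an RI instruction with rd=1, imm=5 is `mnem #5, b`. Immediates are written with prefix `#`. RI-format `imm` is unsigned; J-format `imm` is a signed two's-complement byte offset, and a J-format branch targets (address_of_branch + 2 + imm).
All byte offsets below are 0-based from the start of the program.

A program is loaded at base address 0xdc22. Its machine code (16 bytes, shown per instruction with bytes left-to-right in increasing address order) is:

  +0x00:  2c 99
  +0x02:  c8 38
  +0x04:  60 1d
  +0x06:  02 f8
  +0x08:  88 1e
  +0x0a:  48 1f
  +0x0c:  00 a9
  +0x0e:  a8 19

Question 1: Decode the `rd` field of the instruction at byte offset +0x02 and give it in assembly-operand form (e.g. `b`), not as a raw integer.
[02] c8 38 → 0x38c8
  op=0x38c8>>11=0x7 ⇒ cp (RR)
  rd: (w>>7)&0xf=0x1 → b
  rs: (w>>3)&0xf=0x9 → x

b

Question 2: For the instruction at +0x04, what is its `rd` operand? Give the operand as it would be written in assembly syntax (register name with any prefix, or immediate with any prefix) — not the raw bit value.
y

@+04  little-endian(60 1d) = 0x1d60
  top 5b → 0x3 → srl [RR]
  rd@[10:7]=0xa ⇒ y
  rs@[6:3]=0xc ⇒ s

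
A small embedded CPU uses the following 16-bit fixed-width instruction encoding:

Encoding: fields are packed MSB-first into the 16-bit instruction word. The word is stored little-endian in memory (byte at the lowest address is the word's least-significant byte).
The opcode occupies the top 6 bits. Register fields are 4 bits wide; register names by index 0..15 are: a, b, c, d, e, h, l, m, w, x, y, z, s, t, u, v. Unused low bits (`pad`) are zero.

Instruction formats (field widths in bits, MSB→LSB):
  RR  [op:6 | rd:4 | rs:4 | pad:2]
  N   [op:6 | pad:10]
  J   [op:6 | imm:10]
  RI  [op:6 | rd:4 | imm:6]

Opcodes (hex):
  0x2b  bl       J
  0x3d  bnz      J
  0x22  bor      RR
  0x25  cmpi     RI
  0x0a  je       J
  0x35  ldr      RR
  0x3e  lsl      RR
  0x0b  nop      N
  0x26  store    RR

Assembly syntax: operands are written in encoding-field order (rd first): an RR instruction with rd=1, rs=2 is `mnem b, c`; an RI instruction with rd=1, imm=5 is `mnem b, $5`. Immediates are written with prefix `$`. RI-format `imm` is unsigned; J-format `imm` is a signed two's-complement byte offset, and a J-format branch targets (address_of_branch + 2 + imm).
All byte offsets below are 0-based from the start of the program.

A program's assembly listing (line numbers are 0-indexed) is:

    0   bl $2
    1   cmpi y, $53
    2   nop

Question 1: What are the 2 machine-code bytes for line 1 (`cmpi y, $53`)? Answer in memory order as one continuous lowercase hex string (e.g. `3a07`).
b596

L1: cmpi op=0x25:6|rd=10:4|imm=53:6 ⇒ 0x96b5 ⇒ little b5 96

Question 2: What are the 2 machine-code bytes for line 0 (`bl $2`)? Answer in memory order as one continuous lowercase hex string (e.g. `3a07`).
L0: bl op=0x2b:6|imm=2:10 ⇒ 0xac02 ⇒ little 02 ac

02ac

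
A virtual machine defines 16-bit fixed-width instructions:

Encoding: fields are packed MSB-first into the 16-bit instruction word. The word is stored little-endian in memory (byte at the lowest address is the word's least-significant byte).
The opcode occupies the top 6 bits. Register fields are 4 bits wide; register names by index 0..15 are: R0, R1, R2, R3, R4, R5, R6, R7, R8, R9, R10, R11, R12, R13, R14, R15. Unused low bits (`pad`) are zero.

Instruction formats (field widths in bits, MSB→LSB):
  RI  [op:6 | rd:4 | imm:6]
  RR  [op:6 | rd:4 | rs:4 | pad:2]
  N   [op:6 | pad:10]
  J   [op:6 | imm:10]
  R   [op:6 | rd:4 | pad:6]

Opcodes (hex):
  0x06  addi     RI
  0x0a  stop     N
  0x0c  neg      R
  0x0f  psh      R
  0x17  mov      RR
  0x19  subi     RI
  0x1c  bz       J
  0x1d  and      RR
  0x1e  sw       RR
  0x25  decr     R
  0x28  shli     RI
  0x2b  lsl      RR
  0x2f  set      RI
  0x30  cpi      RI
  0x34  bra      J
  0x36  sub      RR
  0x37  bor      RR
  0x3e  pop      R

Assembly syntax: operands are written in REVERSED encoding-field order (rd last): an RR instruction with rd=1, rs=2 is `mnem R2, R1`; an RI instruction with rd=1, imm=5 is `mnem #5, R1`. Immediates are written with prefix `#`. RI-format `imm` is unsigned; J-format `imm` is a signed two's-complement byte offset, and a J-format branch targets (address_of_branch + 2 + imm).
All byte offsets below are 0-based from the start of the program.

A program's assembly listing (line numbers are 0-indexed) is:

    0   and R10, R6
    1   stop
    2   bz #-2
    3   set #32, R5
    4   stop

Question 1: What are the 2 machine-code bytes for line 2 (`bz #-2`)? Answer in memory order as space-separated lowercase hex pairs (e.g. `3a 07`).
line 2 (bz): pack op=0x1c:6|imm=-2:10 = 0x73fe; little→ fe 73

fe 73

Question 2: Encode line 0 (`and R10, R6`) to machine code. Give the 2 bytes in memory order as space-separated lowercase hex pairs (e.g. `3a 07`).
line 0 (and): pack op=0x1d:6|rd=6:4|rs=10:4|pad=0:2 = 0x75a8; little→ a8 75

a8 75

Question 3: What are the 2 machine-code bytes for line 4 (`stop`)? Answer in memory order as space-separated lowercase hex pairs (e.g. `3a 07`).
L4: stop op=0xa:6|pad=0:10 ⇒ 0x2800 ⇒ little 00 28

00 28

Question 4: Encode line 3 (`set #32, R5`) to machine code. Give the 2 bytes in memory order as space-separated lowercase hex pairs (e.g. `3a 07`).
60 bd

L3: set op=0x2f:6|rd=5:4|imm=32:6 ⇒ 0xbd60 ⇒ little 60 bd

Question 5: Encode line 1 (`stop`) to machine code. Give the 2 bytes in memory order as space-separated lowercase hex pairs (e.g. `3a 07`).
line 1 (stop): pack op=0xa:6|pad=0:10 = 0x2800; little→ 00 28

00 28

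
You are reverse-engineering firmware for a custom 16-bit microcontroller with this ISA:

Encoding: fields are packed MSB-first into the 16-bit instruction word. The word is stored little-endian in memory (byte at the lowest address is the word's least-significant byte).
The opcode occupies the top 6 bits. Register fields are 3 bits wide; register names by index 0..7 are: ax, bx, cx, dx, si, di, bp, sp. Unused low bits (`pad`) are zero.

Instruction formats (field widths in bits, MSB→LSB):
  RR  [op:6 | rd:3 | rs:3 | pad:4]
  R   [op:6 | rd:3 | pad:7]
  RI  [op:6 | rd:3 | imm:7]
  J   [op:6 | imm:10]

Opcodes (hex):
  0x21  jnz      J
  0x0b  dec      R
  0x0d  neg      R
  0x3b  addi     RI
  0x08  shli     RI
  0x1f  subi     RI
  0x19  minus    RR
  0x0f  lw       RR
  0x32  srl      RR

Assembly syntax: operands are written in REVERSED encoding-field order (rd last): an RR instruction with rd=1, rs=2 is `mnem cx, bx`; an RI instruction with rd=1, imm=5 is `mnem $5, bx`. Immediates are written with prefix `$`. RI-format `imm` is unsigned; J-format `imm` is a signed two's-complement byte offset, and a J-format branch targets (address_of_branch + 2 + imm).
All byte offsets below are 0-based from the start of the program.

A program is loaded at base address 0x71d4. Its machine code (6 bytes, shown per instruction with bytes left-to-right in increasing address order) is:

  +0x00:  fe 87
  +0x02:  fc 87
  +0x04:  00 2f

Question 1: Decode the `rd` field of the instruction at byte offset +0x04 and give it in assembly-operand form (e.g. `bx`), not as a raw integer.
bp

[04] 00 2f → 0x2f00
  opcode bits[15:10]=0xb: dec/R
  rd@[9:7]=0x6 ⇒ bp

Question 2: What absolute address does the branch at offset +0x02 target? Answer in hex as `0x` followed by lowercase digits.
0x71d4

+0x02: fc 87 ⇒ word 0x87fc (little)
  opcode bits[15:10]=0x21: jnz/J
  [9:0] imm=1020 (s10→-4) = $-4
  target = base 0x71d4 + off 0x02 + 2 + imm -4 = 0x71d4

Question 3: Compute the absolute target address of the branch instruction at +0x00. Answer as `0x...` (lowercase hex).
0x71d4

[00] fe 87 → 0x87fe
  op=0x87fe>>10=0x21 ⇒ jnz (J)
  [9:0] imm=1022 (s10→-2) = $-2
  target = base 0x71d4 + off 0x00 + 2 + imm -2 = 0x71d4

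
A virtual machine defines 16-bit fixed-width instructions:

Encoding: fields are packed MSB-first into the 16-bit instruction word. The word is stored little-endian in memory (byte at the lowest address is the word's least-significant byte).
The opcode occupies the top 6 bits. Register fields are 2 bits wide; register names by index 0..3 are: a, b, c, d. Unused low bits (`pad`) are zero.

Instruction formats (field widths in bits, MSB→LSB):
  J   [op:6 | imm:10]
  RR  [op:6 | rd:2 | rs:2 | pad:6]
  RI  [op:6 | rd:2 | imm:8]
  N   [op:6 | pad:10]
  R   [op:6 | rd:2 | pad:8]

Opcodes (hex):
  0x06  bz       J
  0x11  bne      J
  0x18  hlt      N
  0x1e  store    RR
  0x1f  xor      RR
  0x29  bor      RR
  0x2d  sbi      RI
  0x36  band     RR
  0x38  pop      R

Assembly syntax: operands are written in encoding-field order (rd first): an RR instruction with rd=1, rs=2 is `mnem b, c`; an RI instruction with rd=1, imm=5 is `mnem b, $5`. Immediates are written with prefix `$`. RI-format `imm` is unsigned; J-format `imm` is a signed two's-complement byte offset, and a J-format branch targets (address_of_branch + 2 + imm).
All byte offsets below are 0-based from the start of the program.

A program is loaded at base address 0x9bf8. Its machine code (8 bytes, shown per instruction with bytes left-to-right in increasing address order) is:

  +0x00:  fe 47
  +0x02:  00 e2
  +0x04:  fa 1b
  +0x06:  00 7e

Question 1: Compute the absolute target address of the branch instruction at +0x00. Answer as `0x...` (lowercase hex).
+0x00: fe 47 ⇒ word 0x47fe (little)
  op=0x47fe>>10=0x11 ⇒ bne (J)
  imm@[9:0]=0x3fe (s10→-2) ⇒ $-2
  target = base 0x9bf8 + off 0x00 + 2 + imm -2 = 0x9bf8

0x9bf8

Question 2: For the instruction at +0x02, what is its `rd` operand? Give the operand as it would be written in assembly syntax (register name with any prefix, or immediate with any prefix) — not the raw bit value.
c

off 0x02: read 00 e2 as little → 0xe200
  opcode bits[15:10]=0x38: pop/R
  [9:8] rd=2 = c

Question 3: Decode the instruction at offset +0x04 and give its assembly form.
off 0x04: read fa 1b as little → 0x1bfa
  op=0x1bfa>>10=0x6 ⇒ bz (J)
  [9:0] imm=1018 (s10→-6) = $-6

bz $-6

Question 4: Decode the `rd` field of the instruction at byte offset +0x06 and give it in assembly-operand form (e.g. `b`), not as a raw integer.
+0x06: 00 7e ⇒ word 0x7e00 (little)
  opcode bits[15:10]=0x1f: xor/RR
  rd@[9:8]=0x2 ⇒ c
  rs@[7:6]=0x0 ⇒ a

c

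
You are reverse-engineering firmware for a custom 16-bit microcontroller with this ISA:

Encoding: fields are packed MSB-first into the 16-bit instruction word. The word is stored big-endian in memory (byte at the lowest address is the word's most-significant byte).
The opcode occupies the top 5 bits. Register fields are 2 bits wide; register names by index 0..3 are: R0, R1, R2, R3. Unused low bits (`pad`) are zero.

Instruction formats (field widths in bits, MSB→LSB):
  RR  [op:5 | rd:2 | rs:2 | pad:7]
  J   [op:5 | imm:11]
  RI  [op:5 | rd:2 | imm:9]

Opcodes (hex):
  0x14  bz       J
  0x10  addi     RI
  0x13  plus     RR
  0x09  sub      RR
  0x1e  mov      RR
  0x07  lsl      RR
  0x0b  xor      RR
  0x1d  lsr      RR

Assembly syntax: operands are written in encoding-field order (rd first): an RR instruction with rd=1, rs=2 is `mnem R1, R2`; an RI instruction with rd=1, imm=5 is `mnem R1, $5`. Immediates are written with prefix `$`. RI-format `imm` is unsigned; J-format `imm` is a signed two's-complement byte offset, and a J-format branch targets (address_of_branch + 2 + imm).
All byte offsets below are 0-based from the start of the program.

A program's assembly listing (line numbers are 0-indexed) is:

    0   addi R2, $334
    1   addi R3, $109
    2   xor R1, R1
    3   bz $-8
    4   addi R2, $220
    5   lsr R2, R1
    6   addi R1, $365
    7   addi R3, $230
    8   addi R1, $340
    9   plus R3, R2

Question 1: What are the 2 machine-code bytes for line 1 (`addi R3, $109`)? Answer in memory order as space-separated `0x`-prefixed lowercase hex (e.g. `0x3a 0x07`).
0x86 0x6d

L1: addi op=0x10:5|rd=3:2|imm=109:9 ⇒ 0x866d ⇒ big 86 6d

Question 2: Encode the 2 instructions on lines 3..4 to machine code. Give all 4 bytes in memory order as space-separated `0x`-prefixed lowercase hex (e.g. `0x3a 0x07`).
0xa7 0xf8 0x84 0xdc

L3: bz op=0x14:5|imm=-8:11 ⇒ 0xa7f8 ⇒ big a7 f8
L4: addi op=0x10:5|rd=2:2|imm=220:9 ⇒ 0x84dc ⇒ big 84 dc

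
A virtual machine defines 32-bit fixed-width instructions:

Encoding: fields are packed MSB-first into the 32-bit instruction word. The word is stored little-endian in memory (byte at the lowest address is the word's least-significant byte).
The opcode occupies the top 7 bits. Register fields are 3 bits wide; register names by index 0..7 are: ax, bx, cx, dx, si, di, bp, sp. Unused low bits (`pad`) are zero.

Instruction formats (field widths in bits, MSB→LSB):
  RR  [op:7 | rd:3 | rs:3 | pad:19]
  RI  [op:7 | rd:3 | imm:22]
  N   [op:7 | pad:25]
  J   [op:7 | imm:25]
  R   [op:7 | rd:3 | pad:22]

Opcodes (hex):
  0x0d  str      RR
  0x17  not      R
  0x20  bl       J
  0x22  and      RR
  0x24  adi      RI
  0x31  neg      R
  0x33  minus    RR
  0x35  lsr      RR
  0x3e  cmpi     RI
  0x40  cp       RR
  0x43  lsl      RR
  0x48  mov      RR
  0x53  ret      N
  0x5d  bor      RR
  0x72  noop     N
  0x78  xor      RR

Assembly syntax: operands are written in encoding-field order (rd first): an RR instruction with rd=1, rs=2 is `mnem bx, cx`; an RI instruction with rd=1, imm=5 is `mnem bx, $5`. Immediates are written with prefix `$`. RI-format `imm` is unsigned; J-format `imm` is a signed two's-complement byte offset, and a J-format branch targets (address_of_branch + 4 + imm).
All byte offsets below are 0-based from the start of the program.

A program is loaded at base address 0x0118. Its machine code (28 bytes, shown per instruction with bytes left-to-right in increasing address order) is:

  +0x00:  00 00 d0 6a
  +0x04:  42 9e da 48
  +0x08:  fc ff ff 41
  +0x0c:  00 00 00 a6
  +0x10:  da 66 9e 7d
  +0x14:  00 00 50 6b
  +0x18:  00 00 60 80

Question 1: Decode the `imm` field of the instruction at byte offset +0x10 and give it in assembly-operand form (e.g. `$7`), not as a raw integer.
$1992410

+0x10: da 66 9e 7d ⇒ word 0x7d9e66da (little)
  top 7b → 0x3e → cmpi [RI]
  rd@[24:22]=0x6 ⇒ bp
  imm@[21:0]=0x1e66da ⇒ $1992410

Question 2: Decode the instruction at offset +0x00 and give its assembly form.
lsr dx, cx

+0x00: 00 00 d0 6a ⇒ word 0x6ad00000 (little)
  op=0x6ad00000>>25=0x35 ⇒ lsr (RR)
  rd@[24:22]=0x3 ⇒ dx
  rs@[21:19]=0x2 ⇒ cx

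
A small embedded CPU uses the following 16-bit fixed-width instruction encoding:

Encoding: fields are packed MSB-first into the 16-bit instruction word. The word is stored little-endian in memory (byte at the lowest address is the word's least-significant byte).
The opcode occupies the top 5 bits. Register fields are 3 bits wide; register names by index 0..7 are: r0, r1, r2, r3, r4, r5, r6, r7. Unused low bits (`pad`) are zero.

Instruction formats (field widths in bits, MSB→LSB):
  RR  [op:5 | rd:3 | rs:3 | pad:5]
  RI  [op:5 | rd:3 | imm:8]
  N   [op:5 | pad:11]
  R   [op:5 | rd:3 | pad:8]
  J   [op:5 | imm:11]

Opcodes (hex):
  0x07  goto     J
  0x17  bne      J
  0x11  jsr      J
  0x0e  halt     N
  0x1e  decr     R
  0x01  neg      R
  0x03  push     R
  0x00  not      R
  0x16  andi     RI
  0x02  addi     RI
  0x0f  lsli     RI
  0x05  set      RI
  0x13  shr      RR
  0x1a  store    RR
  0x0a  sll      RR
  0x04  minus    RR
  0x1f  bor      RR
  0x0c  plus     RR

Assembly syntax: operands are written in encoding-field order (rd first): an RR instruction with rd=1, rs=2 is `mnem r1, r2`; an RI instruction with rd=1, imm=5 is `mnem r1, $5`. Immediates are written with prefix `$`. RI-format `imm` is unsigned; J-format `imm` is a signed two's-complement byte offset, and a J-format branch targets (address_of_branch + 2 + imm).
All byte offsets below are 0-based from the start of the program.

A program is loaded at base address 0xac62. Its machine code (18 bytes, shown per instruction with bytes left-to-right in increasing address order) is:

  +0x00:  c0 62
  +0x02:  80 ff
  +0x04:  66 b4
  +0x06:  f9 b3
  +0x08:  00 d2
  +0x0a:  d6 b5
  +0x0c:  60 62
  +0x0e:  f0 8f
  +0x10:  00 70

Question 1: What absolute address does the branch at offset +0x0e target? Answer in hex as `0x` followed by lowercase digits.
off 0x0e: read f0 8f as little → 0x8ff0
  op=0x8ff0>>11=0x11 ⇒ jsr (J)
  [10:0] imm=2032 (s11→-16) = $-16
  target = base 0xac62 + off 0x0e + 2 + imm -16 = 0xac62

0xac62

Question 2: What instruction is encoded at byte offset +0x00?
plus r2, r6

off 0x00: read c0 62 as little → 0x62c0
  opcode bits[15:11]=0xc: plus/RR
  [10:8] rd=2 = r2
  [7:5] rs=6 = r6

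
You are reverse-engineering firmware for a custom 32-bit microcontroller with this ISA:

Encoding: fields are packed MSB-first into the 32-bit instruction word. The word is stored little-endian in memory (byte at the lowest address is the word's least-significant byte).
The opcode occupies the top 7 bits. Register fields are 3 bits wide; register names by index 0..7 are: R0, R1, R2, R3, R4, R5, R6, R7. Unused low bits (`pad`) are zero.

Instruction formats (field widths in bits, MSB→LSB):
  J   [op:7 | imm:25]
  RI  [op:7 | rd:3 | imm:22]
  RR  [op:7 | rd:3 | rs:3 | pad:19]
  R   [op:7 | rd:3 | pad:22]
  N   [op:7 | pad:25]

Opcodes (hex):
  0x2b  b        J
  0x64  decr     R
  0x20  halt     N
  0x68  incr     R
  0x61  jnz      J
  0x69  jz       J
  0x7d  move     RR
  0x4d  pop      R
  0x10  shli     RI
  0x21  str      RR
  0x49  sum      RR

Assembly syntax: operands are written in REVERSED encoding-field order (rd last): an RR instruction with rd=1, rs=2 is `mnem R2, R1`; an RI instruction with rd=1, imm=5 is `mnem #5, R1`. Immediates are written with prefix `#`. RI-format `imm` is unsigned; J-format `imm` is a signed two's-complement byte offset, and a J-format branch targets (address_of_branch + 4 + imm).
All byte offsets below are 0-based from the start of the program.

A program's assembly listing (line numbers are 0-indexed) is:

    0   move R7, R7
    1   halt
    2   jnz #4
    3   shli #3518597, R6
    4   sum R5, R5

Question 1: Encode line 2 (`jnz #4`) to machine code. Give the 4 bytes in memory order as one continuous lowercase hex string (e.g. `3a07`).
040000c2

L2: jnz op=0x61:7|imm=4:25 ⇒ 0xc2000004 ⇒ little 04 00 00 c2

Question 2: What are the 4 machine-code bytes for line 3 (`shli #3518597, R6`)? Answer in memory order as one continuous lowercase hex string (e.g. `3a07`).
3. shli fields op=0x10:7|rd=6:3|imm=3518597:22 → word 21b5b085h → 85 b0 b5 21

85b0b521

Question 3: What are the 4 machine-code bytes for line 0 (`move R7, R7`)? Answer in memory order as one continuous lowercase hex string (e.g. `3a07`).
0000f8fb

line 0 (move): pack op=0x7d:7|rd=7:3|rs=7:3|pad=0:19 = 0xfbf80000; little→ 00 00 f8 fb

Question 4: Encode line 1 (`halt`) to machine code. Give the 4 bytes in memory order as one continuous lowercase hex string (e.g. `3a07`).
00000040

line 1 (halt): pack op=0x20:7|pad=0:25 = 0x40000000; little→ 00 00 00 40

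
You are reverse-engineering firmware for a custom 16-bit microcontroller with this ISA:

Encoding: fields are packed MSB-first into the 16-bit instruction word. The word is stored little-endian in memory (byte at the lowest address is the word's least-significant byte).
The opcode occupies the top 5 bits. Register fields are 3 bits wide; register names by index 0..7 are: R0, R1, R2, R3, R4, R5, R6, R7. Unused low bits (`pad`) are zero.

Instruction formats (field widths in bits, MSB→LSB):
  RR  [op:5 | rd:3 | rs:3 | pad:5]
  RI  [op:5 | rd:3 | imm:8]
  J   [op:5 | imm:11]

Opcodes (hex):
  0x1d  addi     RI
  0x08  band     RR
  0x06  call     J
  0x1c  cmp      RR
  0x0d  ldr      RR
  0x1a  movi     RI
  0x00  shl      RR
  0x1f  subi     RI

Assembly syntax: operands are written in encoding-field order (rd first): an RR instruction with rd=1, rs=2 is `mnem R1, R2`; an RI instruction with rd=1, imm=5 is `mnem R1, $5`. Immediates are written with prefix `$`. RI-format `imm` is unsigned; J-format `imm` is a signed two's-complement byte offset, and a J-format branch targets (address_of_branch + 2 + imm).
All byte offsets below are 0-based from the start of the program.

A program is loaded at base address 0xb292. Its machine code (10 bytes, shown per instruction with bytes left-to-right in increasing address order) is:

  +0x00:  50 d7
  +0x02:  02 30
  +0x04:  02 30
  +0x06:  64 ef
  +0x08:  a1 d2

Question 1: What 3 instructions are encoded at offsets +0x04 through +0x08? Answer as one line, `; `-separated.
call $2; addi R7, $100; movi R2, $161

off 0x04: read 02 30 as little → 0x3002
  top 5b → 0x6 → call [J]
  [10:0] imm=2 = $2
off 0x06: read 64 ef as little → 0xef64
  top 5b → 0x1d → addi [RI]
  [10:8] rd=7 = R7
  [7:0] imm=100 = $100
off 0x08: read a1 d2 as little → 0xd2a1
  top 5b → 0x1a → movi [RI]
  [10:8] rd=2 = R2
  [7:0] imm=161 = $161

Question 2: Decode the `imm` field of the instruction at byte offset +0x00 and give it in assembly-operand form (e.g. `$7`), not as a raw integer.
$80

@+00  little-endian(50 d7) = 0xd750
  opcode bits[15:11]=0x1a: movi/RI
  [10:8] rd=7 = R7
  [7:0] imm=80 = $80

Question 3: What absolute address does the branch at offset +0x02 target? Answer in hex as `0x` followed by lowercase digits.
0xb298

@+02  little-endian(02 30) = 0x3002
  opcode bits[15:11]=0x6: call/J
  imm: (w>>0)&0x7ff=0x2 → $2
  target = base 0xb292 + off 0x02 + 2 + imm 2 = 0xb298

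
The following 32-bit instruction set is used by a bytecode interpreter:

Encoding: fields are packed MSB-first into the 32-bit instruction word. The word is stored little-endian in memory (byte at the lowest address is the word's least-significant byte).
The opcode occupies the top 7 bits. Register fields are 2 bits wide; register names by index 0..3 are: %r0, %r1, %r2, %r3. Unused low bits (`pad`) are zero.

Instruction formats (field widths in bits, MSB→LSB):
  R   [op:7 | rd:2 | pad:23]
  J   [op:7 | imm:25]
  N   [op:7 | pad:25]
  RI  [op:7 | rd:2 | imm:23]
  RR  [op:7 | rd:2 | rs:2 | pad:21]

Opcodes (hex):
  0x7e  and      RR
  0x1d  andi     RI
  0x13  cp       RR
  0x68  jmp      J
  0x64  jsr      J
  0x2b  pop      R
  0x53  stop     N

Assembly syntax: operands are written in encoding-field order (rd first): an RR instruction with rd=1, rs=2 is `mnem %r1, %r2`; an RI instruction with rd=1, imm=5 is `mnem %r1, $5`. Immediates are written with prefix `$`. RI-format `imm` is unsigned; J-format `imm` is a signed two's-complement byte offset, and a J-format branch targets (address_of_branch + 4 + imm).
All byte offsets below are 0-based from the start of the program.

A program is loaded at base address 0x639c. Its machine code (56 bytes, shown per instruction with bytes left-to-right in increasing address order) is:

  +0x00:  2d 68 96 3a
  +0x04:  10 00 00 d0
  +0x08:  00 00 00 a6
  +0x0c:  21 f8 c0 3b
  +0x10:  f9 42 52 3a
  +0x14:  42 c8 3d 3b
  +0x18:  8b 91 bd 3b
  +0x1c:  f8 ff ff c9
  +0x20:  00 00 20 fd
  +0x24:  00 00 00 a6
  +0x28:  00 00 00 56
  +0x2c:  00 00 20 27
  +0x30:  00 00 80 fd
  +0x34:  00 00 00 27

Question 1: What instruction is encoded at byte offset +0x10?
andi %r0, $5391097

@+10  little-endian(f9 42 52 3a) = 0x3a5242f9
  op=0x3a5242f9>>25=0x1d ⇒ andi (RI)
  rd: (w>>23)&0x3=0x0 → %r0
  imm: (w>>0)&0x7fffff=0x5242f9 → $5391097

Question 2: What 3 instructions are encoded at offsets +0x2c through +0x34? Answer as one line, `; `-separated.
off 0x2c: read 00 00 20 27 as little → 0x27200000
  op=0x27200000>>25=0x13 ⇒ cp (RR)
  rd@[24:23]=0x2 ⇒ %r2
  rs@[22:21]=0x1 ⇒ %r1
off 0x30: read 00 00 80 fd as little → 0xfd800000
  op=0xfd800000>>25=0x7e ⇒ and (RR)
  rd@[24:23]=0x3 ⇒ %r3
  rs@[22:21]=0x0 ⇒ %r0
off 0x34: read 00 00 00 27 as little → 0x27000000
  op=0x27000000>>25=0x13 ⇒ cp (RR)
  rd@[24:23]=0x2 ⇒ %r2
  rs@[22:21]=0x0 ⇒ %r0

cp %r2, %r1; and %r3, %r0; cp %r2, %r0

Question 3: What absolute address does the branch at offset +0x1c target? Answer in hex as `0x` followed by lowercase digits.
0x63b4

@+1c  little-endian(f8 ff ff c9) = 0xc9fffff8
  top 7b → 0x64 → jsr [J]
  [24:0] imm=33554424 (s25→-8) = $-8
  target = base 0x639c + off 0x1c + 4 + imm -8 = 0x63b4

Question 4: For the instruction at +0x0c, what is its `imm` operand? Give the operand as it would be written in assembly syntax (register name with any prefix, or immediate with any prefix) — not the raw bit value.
[0c] 21 f8 c0 3b → 0x3bc0f821
  opcode bits[31:25]=0x1d: andi/RI
  rd: (w>>23)&0x3=0x3 → %r3
  imm: (w>>0)&0x7fffff=0x40f821 → $4257825

$4257825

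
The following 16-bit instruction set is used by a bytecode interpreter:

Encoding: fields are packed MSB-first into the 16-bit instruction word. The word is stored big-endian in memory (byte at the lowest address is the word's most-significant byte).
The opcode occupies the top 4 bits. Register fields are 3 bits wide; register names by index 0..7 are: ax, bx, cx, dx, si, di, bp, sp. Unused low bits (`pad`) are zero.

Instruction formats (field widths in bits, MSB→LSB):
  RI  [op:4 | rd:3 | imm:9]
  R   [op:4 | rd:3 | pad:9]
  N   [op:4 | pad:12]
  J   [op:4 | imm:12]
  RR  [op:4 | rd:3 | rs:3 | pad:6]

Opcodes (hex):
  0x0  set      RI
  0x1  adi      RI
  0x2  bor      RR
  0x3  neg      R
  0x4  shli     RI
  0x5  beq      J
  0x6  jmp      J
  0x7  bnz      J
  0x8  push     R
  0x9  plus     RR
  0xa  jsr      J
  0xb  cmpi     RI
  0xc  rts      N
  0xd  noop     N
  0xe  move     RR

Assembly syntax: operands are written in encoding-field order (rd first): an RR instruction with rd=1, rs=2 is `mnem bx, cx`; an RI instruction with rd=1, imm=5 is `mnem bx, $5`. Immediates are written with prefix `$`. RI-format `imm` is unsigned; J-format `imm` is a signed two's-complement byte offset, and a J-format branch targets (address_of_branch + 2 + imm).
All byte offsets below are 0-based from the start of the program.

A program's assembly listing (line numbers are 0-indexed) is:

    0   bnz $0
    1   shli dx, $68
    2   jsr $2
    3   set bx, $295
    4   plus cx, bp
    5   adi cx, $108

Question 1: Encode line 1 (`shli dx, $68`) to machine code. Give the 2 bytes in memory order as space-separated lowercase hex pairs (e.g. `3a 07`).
line 1 (shli): pack op=0x4:4|rd=3:3|imm=68:9 = 0x4644; big→ 46 44

46 44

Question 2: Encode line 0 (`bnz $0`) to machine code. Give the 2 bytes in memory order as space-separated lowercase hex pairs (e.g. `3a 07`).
70 00

line 0 (bnz): pack op=0x7:4|imm=0:12 = 0x7000; big→ 70 00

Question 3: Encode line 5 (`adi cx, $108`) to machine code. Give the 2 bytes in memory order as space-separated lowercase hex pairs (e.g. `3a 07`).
14 6c

5. adi fields op=0x1:4|rd=2:3|imm=108:9 → word 146ch → 14 6c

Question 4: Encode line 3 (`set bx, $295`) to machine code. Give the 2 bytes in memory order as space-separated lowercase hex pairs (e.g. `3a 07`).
03 27

L3: set op=0x0:4|rd=1:3|imm=295:9 ⇒ 0x0327 ⇒ big 03 27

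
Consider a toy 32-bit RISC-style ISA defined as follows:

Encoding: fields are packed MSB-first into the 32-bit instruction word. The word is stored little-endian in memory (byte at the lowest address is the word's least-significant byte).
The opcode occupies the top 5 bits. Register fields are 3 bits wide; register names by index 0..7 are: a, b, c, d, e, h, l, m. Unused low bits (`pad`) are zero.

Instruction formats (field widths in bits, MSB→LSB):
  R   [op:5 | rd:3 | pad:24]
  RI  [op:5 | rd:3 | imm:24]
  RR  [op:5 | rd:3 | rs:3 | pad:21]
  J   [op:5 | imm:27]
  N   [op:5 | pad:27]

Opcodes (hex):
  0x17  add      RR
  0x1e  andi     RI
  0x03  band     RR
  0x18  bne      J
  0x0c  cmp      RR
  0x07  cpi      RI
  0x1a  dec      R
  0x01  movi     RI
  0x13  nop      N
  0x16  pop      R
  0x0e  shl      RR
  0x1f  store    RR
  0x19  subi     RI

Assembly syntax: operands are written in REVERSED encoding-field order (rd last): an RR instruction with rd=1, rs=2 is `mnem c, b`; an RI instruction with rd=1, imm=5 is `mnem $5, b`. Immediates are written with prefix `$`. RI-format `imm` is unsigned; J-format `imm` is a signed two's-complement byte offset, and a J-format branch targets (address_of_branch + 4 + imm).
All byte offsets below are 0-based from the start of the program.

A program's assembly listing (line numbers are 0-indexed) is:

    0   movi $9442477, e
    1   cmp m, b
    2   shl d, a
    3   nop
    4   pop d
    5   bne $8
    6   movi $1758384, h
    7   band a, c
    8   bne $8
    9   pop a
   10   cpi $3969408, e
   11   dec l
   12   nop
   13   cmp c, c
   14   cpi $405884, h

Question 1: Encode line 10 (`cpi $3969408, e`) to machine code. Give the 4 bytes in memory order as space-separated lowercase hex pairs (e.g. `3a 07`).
10. cpi fields op=0x7:5|rd=4:3|imm=3969408:24 → word 3c3c9180h → 80 91 3c 3c

80 91 3c 3c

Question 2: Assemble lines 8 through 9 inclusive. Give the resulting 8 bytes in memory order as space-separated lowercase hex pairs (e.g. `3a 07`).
08 00 00 c0 00 00 00 b0

L8: bne op=0x18:5|imm=8:27 ⇒ 0xc0000008 ⇒ little 08 00 00 c0
L9: pop op=0x16:5|rd=0:3|pad=0:24 ⇒ 0xb0000000 ⇒ little 00 00 00 b0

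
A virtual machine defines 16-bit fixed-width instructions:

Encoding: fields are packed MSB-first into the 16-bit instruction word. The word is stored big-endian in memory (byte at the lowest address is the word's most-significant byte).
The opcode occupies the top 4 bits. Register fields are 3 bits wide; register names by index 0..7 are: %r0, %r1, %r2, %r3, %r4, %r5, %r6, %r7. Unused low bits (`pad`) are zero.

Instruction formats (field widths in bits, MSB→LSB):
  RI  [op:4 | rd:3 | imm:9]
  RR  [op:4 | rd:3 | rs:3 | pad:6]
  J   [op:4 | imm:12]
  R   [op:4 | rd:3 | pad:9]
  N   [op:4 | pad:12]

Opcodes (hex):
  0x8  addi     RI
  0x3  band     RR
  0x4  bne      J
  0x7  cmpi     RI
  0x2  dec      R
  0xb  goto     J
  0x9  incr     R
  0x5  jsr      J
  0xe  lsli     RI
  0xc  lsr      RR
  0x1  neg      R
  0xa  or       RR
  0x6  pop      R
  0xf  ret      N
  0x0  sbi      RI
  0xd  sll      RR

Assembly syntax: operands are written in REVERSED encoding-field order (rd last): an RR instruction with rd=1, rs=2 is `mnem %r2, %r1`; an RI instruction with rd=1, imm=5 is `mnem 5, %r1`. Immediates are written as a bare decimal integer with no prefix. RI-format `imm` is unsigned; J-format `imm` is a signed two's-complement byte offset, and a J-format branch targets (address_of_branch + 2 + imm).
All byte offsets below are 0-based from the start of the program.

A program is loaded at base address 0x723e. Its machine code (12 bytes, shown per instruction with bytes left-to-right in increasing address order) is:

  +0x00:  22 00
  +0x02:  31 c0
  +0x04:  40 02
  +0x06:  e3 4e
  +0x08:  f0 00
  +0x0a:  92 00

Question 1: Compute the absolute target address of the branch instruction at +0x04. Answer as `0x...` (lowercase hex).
+0x04: 40 02 ⇒ word 0x4002 (big)
  opcode bits[15:12]=0x4: bne/J
  imm@[11:0]=0x2 ⇒ 2
  target = base 0x723e + off 0x04 + 2 + imm 2 = 0x7246

0x7246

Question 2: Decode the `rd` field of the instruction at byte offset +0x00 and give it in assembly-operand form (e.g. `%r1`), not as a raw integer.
%r1

[00] 22 00 → 0x2200
  opcode bits[15:12]=0x2: dec/R
  [11:9] rd=1 = %r1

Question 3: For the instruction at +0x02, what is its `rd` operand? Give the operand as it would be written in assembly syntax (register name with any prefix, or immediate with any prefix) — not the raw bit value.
%r0

[02] 31 c0 → 0x31c0
  top 4b → 0x3 → band [RR]
  [11:9] rd=0 = %r0
  [8:6] rs=7 = %r7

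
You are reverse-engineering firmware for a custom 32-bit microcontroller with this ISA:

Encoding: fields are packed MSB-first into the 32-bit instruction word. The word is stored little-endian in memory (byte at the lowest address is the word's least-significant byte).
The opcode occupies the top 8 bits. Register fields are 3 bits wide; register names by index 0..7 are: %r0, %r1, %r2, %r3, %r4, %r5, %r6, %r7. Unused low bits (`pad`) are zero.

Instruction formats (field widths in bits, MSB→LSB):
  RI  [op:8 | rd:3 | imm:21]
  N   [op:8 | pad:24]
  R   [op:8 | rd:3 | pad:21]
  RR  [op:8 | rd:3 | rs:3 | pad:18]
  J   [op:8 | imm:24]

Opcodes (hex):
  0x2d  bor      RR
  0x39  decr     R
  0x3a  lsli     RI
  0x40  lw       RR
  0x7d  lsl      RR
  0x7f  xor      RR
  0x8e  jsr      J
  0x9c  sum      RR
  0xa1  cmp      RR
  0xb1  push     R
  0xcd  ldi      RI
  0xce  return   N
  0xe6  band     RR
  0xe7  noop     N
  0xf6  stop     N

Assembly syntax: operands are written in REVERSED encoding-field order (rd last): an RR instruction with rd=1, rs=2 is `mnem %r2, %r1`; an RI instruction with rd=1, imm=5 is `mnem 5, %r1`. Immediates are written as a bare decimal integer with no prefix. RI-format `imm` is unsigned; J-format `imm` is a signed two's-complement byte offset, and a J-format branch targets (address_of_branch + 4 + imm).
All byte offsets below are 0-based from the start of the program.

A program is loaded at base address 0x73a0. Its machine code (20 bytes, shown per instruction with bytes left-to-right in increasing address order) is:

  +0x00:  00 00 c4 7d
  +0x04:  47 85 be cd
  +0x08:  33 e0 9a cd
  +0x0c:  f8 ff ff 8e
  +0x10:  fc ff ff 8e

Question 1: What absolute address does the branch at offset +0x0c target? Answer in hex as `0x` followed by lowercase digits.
[0c] f8 ff ff 8e → 0x8efffff8
  opcode bits[31:24]=0x8e: jsr/J
  [23:0] imm=16777208 (s24→-8) = -8
  target = base 0x73a0 + off 0x0c + 4 + imm -8 = 0x73a8

0x73a8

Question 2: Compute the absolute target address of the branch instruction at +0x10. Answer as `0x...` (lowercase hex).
off 0x10: read fc ff ff 8e as little → 0x8efffffc
  opcode bits[31:24]=0x8e: jsr/J
  [23:0] imm=16777212 (s24→-4) = -4
  target = base 0x73a0 + off 0x10 + 4 + imm -4 = 0x73b0

0x73b0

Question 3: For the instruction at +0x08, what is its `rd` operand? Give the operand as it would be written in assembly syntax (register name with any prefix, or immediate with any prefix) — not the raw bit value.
%r4

@+08  little-endian(33 e0 9a cd) = 0xcd9ae033
  top 8b → 0xcd → ldi [RI]
  rd@[23:21]=0x4 ⇒ %r4
  imm@[20:0]=0x1ae033 ⇒ 1761331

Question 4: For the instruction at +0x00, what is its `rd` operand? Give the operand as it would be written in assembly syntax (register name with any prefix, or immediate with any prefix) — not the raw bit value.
[00] 00 00 c4 7d → 0x7dc40000
  op=0x7dc40000>>24=0x7d ⇒ lsl (RR)
  [23:21] rd=6 = %r6
  [20:18] rs=1 = %r1

%r6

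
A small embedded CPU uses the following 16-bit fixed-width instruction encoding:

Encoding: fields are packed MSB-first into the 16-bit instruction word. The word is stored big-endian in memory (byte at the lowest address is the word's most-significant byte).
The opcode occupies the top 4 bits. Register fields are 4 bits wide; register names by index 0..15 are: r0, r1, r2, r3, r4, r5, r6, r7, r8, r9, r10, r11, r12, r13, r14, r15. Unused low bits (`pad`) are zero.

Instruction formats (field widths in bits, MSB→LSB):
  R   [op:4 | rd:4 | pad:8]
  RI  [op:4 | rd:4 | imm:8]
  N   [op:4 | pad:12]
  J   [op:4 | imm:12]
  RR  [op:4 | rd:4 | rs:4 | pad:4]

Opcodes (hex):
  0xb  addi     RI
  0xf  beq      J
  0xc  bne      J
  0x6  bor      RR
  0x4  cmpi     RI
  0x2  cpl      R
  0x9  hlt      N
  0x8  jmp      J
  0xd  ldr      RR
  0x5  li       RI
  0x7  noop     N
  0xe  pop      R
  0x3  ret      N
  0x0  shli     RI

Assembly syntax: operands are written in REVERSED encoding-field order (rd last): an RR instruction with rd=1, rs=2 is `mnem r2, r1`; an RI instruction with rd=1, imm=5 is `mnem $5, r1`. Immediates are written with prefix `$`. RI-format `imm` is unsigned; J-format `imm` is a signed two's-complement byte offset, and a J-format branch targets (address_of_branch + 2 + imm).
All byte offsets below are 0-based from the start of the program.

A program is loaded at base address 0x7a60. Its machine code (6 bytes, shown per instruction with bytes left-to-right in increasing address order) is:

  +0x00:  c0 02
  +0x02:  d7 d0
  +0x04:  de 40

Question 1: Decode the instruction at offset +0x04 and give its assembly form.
+0x04: de 40 ⇒ word 0xde40 (big)
  opcode bits[15:12]=0xd: ldr/RR
  rd@[11:8]=0xe ⇒ r14
  rs@[7:4]=0x4 ⇒ r4

ldr r4, r14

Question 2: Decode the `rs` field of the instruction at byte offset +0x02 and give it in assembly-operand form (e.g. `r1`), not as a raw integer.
@+02  big-endian(d7 d0) = 0xd7d0
  op=0xd7d0>>12=0xd ⇒ ldr (RR)
  rd@[11:8]=0x7 ⇒ r7
  rs@[7:4]=0xd ⇒ r13

r13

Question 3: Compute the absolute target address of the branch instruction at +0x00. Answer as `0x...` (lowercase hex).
off 0x00: read c0 02 as big → 0xc002
  opcode bits[15:12]=0xc: bne/J
  [11:0] imm=2 = $2
  target = base 0x7a60 + off 0x00 + 2 + imm 2 = 0x7a64

0x7a64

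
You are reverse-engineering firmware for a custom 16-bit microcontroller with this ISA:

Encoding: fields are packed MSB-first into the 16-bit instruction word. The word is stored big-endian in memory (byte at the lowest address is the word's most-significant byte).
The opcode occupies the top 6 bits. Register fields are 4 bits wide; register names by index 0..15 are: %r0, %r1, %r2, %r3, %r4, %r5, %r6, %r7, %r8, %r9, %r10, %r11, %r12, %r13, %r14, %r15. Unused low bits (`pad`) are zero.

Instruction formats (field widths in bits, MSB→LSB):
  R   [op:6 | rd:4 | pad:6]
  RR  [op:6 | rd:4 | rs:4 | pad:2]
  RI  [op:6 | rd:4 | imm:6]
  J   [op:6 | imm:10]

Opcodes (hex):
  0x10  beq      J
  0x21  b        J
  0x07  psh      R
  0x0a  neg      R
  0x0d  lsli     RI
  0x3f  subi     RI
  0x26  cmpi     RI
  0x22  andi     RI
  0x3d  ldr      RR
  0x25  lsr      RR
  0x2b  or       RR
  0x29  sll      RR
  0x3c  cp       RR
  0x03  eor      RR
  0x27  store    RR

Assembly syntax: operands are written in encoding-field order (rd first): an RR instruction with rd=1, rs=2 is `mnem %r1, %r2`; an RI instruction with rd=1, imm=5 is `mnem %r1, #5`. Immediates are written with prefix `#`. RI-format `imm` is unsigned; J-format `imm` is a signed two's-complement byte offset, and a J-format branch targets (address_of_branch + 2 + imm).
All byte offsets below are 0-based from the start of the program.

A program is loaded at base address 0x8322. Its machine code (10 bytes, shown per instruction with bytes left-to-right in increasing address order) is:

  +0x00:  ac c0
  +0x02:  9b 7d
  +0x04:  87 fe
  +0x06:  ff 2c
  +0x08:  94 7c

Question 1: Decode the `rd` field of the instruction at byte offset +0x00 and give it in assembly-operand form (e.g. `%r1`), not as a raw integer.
@+00  big-endian(ac c0) = 0xacc0
  opcode bits[15:10]=0x2b: or/RR
  [9:6] rd=3 = %r3
  [5:2] rs=0 = %r0

%r3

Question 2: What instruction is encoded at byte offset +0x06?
[06] ff 2c → 0xff2c
  op=0xff2c>>10=0x3f ⇒ subi (RI)
  rd@[9:6]=0xc ⇒ %r12
  imm@[5:0]=0x2c ⇒ #44

subi %r12, #44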